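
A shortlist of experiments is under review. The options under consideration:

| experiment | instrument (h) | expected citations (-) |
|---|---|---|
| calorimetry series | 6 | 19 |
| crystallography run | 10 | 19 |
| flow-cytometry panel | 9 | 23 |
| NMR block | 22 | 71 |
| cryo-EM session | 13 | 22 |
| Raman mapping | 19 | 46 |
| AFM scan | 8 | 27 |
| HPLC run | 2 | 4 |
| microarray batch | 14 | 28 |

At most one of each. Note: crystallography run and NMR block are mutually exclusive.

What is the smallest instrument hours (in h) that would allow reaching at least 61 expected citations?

Minimise h subject to total expected citations ≥ 61.
NMR block: 71 expected citations at 22 h.
Below 22 h the best achievable stays under 61.

22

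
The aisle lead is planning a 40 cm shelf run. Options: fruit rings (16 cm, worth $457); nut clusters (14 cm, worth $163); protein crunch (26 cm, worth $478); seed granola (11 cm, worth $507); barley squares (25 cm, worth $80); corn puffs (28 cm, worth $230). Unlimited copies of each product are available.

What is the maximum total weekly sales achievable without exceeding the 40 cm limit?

1521

Taking 3×seed granola: 33 cm used, 1521 in weekly sales.
Nothing else within 40 cm beats 1521.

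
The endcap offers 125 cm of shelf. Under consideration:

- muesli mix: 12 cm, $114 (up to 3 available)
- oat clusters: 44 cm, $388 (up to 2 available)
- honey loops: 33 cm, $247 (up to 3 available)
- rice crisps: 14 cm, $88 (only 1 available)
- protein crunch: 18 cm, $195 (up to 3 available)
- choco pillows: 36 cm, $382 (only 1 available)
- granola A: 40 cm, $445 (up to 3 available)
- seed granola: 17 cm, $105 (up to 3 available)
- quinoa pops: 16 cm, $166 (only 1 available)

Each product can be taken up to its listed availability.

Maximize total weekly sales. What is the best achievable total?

1335

The ratio ordering already packs tightly: 3×granola A, 120 cm, 1335.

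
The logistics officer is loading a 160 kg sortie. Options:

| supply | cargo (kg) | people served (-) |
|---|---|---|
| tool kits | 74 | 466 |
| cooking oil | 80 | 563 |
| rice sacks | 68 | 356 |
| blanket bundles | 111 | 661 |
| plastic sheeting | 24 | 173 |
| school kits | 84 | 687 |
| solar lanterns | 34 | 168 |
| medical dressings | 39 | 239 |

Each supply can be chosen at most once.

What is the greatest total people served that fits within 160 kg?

Greedy by ratio would take plastic sheeting + school kits + medical dressings: 147 kg used, total 1099.
Replace plastic sheeting and medical dressings with tool kits: the trade gains 54 net, giving 1153 at 158 kg.
Every other selection either busts 160 kg or fails to beat 1153.

1153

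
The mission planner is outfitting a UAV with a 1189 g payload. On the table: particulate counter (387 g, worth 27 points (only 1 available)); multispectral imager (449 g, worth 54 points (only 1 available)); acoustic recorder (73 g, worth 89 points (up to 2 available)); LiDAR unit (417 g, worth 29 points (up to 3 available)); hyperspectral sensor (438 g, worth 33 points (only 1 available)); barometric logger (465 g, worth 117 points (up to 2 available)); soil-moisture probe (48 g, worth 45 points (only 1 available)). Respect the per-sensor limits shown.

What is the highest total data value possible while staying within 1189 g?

457

2×acoustic recorder + 2×barometric logger + soil-moisture probe uses 1124 of the 1189 g and totals 457.
No other feasible combination exceeds 457.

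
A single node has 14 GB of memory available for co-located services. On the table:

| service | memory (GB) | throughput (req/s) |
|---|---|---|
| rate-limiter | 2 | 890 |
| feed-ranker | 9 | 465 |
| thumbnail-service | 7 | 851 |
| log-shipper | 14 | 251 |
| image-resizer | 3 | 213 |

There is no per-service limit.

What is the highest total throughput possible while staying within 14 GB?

6230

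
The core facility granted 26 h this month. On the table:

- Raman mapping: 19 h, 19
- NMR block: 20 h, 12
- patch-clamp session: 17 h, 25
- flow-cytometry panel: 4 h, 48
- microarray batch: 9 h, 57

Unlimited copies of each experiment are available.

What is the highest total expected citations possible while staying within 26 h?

288

Taking 6×flow-cytometry panel: 24 h used, 288 in expected citations.
That's the maximum — no swap from here does better than 288.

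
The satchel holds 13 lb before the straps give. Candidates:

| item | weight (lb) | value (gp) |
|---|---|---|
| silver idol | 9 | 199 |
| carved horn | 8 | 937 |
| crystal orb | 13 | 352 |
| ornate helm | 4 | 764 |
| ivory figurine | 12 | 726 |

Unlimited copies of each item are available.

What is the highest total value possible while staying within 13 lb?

2292

3×ornate helm uses 12 of the 13 lb and totals 2292.
Every other selection either busts 13 lb or fails to beat 2292.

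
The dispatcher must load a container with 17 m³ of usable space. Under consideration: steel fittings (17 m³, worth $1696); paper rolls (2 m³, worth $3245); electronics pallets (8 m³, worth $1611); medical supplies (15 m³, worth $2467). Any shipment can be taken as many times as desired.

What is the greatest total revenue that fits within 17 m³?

By revenue per m³: paper rolls 1622.50, electronics pallets 201.38, medical supplies 164.47 lead.
Taking 8×paper rolls: 16 m³ used, 25960 in revenue.

25960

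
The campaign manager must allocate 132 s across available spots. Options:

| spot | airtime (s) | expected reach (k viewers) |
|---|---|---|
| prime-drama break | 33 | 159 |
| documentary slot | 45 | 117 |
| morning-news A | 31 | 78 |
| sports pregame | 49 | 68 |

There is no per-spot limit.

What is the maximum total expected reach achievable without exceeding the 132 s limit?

Taking 4×prime-drama break: 132 s used, 636 in expected reach.

636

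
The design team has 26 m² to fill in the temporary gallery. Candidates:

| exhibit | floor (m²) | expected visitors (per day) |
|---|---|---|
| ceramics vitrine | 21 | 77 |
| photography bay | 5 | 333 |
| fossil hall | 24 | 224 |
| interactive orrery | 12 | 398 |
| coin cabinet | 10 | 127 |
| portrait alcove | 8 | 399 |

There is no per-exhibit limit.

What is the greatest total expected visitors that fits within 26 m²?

1665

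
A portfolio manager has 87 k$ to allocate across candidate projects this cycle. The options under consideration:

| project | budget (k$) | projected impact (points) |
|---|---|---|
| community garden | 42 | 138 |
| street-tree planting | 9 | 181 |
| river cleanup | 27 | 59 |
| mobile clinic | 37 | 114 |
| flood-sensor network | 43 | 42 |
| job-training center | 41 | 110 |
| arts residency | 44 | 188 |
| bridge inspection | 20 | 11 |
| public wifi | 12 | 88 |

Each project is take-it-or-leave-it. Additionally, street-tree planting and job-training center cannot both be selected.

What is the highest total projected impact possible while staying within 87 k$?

468

Best packing: street-tree planting + arts residency + bridge inspection + public wifi — 85 k$, 468 total.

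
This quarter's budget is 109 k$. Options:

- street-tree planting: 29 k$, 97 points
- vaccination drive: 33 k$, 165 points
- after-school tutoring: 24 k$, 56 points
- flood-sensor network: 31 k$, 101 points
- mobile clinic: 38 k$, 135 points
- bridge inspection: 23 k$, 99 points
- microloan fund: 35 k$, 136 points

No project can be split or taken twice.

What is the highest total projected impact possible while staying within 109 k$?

436

Ranking by ratio (projected impact/k$): vaccination drive 5.00, bridge inspection 4.30, microloan fund 3.89, mobile clinic 3.55.
Taking the top-ratio projects first gives vaccination drive + bridge inspection + microloan fund for 400 (91 k$).
The 23 k$ tied up in bridge inspection is better spent on mobile clinic — total rises to 436 (106 k$).
No other feasible combination exceeds 436.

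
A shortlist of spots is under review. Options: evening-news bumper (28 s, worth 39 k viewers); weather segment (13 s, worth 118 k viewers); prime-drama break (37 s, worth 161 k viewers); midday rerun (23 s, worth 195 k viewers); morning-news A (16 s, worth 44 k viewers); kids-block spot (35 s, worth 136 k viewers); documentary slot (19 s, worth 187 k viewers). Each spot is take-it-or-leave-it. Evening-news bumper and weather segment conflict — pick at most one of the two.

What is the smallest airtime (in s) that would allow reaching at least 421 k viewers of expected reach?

Minimise s subject to total expected reach ≥ 421.
weather segment + midday rerun + documentary slot reaches 500 using 55 s.
Below 55 s the best achievable stays under 421.

55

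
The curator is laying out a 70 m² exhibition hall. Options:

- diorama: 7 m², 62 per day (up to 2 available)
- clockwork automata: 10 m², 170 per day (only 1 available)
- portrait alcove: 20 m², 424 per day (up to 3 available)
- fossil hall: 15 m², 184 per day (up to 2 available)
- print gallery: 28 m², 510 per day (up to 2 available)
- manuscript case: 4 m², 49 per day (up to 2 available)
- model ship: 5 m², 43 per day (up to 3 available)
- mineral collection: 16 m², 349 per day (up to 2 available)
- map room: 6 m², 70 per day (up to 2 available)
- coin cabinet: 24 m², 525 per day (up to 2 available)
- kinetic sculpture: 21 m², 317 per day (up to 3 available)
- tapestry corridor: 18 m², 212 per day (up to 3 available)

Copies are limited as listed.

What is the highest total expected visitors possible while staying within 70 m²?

1474

By expected visitors per m²: coin cabinet 21.88, mineral collection 21.81, portrait alcove 21.20 lead.
Filling by ratio: manuscript case + mineral collection + 2×coin cabinet for 1448, with 2 m² left unused.
The 20 m² tied up in manuscript case and mineral collection is better spent on portrait alcove — total rises to 1474 (68 m²).
Every other selection either busts 70 m² or exceeds an availability limit or fails to beat 1474.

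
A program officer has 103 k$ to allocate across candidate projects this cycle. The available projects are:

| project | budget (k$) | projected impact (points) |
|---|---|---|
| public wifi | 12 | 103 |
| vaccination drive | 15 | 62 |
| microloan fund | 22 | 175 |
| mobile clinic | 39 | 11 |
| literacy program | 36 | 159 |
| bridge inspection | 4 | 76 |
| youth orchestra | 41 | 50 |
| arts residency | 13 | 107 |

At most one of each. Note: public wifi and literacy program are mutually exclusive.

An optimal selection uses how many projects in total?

5

Best achievable projected impact is 579.
For example vaccination drive + microloan fund + literacy program + bridge inspection + arts residency achieves it, using 90 k$.
Any selection reaching 579 contains exactly 5 projects.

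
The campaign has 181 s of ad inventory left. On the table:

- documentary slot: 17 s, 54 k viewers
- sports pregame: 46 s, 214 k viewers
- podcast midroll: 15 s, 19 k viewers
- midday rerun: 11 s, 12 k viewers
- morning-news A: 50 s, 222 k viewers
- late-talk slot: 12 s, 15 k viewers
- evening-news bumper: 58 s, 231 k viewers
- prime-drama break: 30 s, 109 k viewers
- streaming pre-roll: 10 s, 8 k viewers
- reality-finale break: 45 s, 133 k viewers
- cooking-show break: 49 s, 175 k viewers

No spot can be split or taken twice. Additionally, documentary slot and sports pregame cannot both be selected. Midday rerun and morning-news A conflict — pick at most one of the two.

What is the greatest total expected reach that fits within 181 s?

720

Ranking by ratio (expected reach/s): sports pregame 4.65, morning-news A 4.44, evening-news bumper 3.98.
Best packing: sports pregame + morning-news A + prime-drama break + cooking-show break — 175 s, 720 total.
Nothing else feasible within 181 s beats 720.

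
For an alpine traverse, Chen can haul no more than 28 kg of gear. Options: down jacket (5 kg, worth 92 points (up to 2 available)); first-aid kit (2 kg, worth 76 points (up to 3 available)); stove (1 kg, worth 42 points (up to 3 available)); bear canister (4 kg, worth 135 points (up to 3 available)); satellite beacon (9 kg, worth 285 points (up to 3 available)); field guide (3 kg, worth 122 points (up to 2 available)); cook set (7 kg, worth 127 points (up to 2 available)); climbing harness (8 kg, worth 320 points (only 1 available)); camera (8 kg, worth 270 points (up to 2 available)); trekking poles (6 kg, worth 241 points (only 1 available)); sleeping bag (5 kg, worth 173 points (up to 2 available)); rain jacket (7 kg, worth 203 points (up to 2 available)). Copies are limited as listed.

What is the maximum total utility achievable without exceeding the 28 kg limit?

Ranking by ratio (utility/kg): stove 42.00, field guide 40.67, trekking poles 40.17, climbing harness 40.00.
Greedy by ratio would take 2×first-aid kit + 3×stove + 2×field guide + climbing harness + trekking poles: 27 kg used, total 1083.
The 1 kg tied up in stove is better spent on first-aid kit — total rises to 1117 (28 kg).
Nothing else within 28 kg beats 1117.

1117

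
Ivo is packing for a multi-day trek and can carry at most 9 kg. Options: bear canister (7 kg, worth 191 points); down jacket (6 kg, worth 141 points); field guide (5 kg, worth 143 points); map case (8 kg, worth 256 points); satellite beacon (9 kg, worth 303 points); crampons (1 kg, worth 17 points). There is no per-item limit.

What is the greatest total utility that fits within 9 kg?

303

The ratio ordering already packs tightly: satellite beacon, 9 kg, 303.
Nothing else within 9 kg beats 303.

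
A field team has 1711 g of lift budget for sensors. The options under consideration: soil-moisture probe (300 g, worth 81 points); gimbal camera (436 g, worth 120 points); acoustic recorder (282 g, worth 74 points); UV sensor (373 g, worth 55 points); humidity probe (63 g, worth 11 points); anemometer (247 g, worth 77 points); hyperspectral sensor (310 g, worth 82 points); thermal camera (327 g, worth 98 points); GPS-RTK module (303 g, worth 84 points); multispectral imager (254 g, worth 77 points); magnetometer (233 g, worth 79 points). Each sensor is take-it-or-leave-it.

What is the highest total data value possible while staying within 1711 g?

500

Filling by ratio: soil-moisture probe + anemometer + thermal camera + GPS-RTK module + multispectral imager + magnetometer for 496, with 47 g left unused.
The 300 g tied up in soil-moisture probe is better spent on acoustic recorder + humidity probe — total rises to 500 (1709 g).
That's the maximum — no swap from here does better than 500.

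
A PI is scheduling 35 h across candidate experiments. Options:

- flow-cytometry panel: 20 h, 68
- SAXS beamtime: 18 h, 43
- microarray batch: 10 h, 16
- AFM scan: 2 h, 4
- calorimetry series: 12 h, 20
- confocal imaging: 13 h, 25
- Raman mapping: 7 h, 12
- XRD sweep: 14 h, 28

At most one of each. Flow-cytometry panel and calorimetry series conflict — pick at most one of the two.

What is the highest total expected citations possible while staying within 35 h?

97

By expected citations per h: flow-cytometry panel 3.40, SAXS beamtime 2.39, AFM scan 2.00 lead.
The ratio ordering already packs tightly: flow-cytometry panel + AFM scan + confocal imaging, 35 h, 97.
Every other selection either busts 35 h or breaks a pairing rule or fails to beat 97.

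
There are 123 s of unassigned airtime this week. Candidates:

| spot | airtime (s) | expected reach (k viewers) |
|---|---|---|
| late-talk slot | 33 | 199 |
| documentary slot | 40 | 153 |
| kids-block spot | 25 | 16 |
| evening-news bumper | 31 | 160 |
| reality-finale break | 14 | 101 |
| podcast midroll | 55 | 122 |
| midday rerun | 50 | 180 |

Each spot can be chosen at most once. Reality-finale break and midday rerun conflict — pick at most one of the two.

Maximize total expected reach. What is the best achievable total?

Density check — reality-finale break 7.21, late-talk slot 6.03, evening-news bumper 5.16, documentary slot 3.83 are the best per s.
Best packing: late-talk slot + documentary slot + evening-news bumper + reality-finale break — 118 s, 613 total.
The closest alternative, late-talk slot + evening-news bumper + midday rerun, reaches only 539.

613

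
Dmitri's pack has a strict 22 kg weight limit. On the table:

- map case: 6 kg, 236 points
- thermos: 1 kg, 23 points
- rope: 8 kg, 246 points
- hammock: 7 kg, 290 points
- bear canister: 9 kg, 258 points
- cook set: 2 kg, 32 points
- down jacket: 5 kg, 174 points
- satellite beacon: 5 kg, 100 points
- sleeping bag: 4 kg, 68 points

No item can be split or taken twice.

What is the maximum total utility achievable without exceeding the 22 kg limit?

Ranking by ratio (utility/kg): hammock 41.43, map case 39.33, down jacket 34.80.
Greedy by ratio would take map case + thermos + hammock + cook set + down jacket: 21 kg used, total 755.
The 7 kg tied up in cook set and down jacket is better spent on rope — total rises to 795 (22 kg).
The closest alternative, map case + hammock + bear canister, reaches only 784.

795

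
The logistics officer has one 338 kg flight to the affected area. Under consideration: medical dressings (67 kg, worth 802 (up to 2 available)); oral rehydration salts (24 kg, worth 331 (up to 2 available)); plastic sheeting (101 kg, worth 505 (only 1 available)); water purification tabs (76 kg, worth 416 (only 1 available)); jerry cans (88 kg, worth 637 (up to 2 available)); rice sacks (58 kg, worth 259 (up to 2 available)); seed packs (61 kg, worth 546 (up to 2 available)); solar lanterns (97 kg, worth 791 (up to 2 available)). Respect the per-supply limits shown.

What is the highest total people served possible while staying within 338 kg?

3449

Filling by ratio: 2×medical dressings + 2×oral rehydration salts + 2×seed packs for 3358, with 34 kg left unused.
Replace seed packs with jerry cans: the trade gains 91 net, giving 3449 at 331 kg.
No other feasible combination exceeds 3449.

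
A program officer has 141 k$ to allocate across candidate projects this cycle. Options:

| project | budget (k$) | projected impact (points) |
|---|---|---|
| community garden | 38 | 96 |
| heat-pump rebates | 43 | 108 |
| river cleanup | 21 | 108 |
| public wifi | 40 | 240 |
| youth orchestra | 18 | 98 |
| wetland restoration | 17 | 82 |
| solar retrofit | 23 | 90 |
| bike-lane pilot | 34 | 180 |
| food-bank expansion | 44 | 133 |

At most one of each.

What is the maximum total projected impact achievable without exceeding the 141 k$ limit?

Density check — public wifi 6.00, youth orchestra 5.44, bike-lane pilot 5.29, river cleanup 5.14 are the best per k$.
Filling by ratio: river cleanup + public wifi + youth orchestra + wetland restoration + bike-lane pilot for 708, with 11 k$ left unused.
The 17 k$ tied up in wetland restoration is better spent on solar retrofit — total rises to 716 (136 k$).

716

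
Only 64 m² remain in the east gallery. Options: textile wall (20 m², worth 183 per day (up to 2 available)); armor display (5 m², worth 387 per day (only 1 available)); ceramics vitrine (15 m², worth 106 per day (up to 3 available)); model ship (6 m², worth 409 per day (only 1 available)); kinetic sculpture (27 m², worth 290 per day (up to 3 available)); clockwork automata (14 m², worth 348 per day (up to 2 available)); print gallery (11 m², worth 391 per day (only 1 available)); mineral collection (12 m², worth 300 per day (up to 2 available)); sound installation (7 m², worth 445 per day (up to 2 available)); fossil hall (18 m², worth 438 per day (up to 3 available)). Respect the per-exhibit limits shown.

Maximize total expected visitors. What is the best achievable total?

Taking the top-ratio exhibits first gives armor display + model ship + print gallery + 2×mineral collection + 2×sound installation for 2677 (60 m²).
Dropping 2×mineral collection frees 24 m²; slotting in 2×clockwork automata (28 m²) lifts the total to 2773 at 64 m².
No other feasible combination exceeds 2773.

2773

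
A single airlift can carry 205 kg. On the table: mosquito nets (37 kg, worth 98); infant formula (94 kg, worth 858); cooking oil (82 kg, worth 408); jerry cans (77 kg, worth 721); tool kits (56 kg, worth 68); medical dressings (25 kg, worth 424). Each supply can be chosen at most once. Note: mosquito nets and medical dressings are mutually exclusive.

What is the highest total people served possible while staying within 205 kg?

2003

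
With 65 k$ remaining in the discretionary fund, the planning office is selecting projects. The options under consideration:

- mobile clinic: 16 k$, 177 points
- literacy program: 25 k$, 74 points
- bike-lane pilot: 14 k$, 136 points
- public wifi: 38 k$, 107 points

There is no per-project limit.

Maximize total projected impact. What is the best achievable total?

Taking 4×mobile clinic: 64 k$ used, 708 in projected impact.
No other feasible combination exceeds 708.

708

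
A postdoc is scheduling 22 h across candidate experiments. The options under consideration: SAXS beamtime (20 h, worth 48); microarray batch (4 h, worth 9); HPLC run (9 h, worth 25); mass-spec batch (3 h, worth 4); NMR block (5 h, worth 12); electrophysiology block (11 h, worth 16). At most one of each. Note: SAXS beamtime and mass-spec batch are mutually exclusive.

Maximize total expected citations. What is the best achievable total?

50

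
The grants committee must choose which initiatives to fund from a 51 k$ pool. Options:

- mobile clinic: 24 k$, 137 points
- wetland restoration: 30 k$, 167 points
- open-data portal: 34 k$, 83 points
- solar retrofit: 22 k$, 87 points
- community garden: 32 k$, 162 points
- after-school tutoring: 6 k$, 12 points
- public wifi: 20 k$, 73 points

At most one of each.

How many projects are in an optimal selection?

Optimal total is 240.
wetland restoration + public wifi hits 240 at 50 k$.
All optima have 2 projects.

2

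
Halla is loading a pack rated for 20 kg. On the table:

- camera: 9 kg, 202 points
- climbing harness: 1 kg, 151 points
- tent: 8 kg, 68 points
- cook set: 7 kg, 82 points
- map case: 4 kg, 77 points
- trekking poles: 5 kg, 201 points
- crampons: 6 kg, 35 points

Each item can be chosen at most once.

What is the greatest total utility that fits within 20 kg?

631

By utility per kg: climbing harness 151.00, trekking poles 40.20, camera 22.44 lead.
Best packing: camera + climbing harness + map case + trekking poles — 19 kg, 631 total.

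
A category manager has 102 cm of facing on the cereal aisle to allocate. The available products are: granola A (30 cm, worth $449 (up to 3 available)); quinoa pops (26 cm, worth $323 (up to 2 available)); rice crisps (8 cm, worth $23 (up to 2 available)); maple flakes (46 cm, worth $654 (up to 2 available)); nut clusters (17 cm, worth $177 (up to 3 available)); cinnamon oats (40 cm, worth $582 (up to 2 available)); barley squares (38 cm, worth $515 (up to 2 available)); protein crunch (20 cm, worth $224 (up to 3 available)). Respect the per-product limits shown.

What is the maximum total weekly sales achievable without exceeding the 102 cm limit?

Ranking by ratio (weekly sales/cm): granola A 14.97, cinnamon oats 14.55, maple flakes 14.22.
Greedy by ratio would take 3×granola A + rice crisps: 98 cm used, total 1370.
The 38 cm tied up in granola A and rice crisps is better spent on cinnamon oats — total rises to 1480 (100 cm).
No other feasible combination exceeds 1480.

1480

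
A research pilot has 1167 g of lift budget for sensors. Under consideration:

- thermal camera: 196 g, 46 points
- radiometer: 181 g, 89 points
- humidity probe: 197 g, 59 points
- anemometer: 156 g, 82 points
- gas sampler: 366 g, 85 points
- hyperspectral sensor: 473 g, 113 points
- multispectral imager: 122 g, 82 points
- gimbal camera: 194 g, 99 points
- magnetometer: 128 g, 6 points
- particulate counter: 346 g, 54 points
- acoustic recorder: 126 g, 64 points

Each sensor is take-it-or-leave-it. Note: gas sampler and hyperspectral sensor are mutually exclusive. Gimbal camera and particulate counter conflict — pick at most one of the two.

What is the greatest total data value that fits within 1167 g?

501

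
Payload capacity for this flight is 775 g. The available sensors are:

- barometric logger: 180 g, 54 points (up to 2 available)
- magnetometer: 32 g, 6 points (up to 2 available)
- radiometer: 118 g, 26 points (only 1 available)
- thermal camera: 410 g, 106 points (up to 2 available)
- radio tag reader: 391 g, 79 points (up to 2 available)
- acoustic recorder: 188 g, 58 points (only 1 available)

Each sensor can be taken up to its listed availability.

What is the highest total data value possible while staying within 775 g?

Greedy by ratio would take 2×barometric logger + 2×magnetometer + radiometer + acoustic recorder: 730 g used, total 204.
The 370 g tied up in 2×magnetometer and radiometer and acoustic recorder is better spent on thermal camera — total rises to 214 (770 g).
Nothing else within 775 g beats 214.

214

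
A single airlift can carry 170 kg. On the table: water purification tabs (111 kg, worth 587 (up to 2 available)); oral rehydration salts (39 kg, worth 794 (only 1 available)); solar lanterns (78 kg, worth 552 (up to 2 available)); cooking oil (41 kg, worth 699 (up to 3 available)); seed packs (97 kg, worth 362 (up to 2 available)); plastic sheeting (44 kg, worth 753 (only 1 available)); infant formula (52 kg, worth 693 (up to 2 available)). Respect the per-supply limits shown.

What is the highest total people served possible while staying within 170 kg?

2945

Taking oral rehydration salts + 2×cooking oil + plastic sheeting: 165 kg used, 2945 in people served.
That's the maximum — no swap from here does better than 2945.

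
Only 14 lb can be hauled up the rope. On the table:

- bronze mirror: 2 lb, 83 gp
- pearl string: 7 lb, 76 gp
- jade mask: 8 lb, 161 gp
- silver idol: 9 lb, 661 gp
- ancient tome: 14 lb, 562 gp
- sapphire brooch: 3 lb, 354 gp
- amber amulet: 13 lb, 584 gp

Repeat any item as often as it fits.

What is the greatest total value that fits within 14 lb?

1499

Best packing: bronze mirror + 4×sapphire brooch — 14 lb, 1499 total.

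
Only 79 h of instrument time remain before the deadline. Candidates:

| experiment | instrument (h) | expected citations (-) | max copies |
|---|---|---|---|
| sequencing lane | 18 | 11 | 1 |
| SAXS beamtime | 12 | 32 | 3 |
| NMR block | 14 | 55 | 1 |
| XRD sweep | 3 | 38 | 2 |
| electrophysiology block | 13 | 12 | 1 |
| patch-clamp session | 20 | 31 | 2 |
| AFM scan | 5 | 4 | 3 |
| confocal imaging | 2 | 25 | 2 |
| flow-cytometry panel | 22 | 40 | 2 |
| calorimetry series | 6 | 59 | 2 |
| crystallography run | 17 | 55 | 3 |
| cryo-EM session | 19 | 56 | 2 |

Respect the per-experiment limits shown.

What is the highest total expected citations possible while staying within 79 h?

419

The ratio heuristic lands on NMR block + 2×XRD sweep + AFM scan + 2×confocal imaging + 2×calorimetry series + 2×crystallography run (413) but leaves 4 h idle.
Dropping AFM scan and 2×crystallography run frees 39 h; slotting in 2×SAXS beamtime + cryo-EM session (43 h) lifts the total to 419 at 79 h.
No other feasible combination exceeds 419.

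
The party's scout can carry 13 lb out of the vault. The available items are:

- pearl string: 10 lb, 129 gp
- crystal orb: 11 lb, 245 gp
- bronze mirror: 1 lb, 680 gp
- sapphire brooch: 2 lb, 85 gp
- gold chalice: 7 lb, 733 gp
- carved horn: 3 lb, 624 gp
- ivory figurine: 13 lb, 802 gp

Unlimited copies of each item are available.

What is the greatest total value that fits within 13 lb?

Best packing: 13×bronze mirror — 13 lb, 8840 total.
Every other selection either busts 13 lb or fails to beat 8840.

8840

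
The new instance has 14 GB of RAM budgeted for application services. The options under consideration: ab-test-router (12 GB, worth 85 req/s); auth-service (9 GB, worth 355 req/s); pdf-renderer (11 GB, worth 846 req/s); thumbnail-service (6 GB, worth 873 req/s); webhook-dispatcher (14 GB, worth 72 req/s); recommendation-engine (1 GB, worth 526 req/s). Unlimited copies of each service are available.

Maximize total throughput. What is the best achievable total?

7364

Ranking by ratio (throughput/GB): recommendation-engine 526.00, thumbnail-service 145.50, pdf-renderer 76.91, auth-service 39.44.
Taking 14×recommendation-engine: 14 GB used, 7364 in throughput.
Nothing else within 14 GB beats 7364.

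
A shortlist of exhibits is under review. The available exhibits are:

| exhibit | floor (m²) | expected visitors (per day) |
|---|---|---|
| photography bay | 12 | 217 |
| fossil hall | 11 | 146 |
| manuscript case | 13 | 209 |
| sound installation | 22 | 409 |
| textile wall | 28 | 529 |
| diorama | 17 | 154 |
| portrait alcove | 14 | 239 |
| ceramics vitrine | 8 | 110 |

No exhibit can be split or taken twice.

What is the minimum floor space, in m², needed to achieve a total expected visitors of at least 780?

47

Minimise m² subject to total expected visitors ≥ 780.
Taking photography bay + manuscript case + sound installation gives 835 (≥ 780) for 47 m².
No combination under 47 m² hits 780.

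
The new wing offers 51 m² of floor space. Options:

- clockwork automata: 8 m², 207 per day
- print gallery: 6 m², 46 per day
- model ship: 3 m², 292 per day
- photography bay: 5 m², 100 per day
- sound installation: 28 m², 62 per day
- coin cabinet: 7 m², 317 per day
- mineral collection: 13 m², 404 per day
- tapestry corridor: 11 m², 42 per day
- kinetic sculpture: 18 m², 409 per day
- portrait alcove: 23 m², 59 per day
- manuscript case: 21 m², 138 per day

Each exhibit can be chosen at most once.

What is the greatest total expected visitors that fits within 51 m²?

By expected visitors per m²: model ship 97.33, coin cabinet 45.29, mineral collection 31.08, clockwork automata 25.88 lead.
Taking clockwork automata + model ship + coin cabinet + mineral collection + kinetic sculpture: 49 m² used, 1629 in expected visitors.

1629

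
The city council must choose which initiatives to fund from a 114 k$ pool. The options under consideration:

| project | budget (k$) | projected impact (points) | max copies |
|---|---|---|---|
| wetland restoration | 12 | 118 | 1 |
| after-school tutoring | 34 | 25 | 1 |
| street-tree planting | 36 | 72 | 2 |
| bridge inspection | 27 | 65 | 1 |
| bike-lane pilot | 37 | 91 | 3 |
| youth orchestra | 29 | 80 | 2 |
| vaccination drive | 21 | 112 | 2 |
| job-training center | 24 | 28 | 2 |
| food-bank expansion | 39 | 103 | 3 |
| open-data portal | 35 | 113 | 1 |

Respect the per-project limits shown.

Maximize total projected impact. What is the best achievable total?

By projected impact per k$: wetland restoration 9.83, vaccination drive 5.33, open-data portal 3.23, youth orchestra 2.76 lead.
A density-first pass picks wetland restoration + 2×vaccination drive + job-training center + open-data portal — 483 at 113 k$.
Replace job-training center and open-data portal with 2×youth orchestra: the trade gains 19 net, giving 502 at 112 k$.

502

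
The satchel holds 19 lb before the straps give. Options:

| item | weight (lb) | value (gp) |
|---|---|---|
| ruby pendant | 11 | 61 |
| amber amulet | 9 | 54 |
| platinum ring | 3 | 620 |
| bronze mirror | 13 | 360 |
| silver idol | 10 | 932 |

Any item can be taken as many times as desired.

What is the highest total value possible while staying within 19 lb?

6×platinum ring uses 18 of the 19 lb and totals 3720.
That's the maximum — no swap from here does better than 3720.

3720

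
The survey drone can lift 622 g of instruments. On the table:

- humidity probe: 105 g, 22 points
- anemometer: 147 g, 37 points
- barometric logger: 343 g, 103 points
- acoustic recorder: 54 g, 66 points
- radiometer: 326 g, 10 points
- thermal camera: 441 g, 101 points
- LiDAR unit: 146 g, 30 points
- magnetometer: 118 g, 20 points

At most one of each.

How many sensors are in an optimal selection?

4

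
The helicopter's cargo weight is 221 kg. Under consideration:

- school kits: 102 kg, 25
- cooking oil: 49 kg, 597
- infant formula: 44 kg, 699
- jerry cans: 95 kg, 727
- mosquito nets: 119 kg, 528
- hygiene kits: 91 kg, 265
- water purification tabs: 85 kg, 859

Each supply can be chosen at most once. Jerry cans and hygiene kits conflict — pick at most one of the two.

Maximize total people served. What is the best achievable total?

2155

The ratio ordering already packs tightly: cooking oil + infant formula + water purification tabs, 178 kg, 2155.
That's the maximum — no feasible swap from here does better than 2155.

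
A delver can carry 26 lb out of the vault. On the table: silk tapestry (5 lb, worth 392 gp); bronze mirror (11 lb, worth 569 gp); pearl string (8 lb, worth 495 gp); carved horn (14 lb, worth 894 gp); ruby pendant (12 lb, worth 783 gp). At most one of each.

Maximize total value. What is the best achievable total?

1677

Filling by ratio: silk tapestry + pearl string + ruby pendant for 1670, with 1 lb left unused.
Replace silk tapestry and pearl string with carved horn: the trade gains 7 net, giving 1677 at 26 lb.
Next best is silk tapestry + pearl string + ruby pendant at 1670 (25 lb) — short by 7.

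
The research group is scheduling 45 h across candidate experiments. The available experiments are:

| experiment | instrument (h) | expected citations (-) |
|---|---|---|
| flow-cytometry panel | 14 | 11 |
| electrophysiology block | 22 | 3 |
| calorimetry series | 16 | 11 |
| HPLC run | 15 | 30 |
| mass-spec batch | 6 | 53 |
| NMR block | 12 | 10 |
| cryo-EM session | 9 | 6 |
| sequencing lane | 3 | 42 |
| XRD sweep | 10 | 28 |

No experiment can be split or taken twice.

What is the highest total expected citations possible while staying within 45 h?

159

By expected citations per h: sequencing lane 14.00, mass-spec batch 8.83, XRD sweep 2.80, HPLC run 2.00 lead.
Best packing: HPLC run + mass-spec batch + cryo-EM session + sequencing lane + XRD sweep — 43 h, 159 total.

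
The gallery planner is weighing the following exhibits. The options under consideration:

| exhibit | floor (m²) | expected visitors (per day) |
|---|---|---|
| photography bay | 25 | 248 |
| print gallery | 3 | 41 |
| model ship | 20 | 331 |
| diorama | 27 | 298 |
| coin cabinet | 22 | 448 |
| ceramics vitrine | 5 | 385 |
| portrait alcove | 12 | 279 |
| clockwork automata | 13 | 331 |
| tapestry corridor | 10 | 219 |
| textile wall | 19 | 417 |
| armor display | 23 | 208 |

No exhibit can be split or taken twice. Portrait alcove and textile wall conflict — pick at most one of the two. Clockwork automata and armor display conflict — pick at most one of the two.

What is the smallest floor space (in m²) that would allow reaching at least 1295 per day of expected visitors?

47

Look for the lowest-floor combination reaching 1295.
ceramics vitrine + clockwork automata + tapestry corridor + textile wall: 1352 expected visitors at 47 m².
Any bundle with less than 47 m² falls short of 1295.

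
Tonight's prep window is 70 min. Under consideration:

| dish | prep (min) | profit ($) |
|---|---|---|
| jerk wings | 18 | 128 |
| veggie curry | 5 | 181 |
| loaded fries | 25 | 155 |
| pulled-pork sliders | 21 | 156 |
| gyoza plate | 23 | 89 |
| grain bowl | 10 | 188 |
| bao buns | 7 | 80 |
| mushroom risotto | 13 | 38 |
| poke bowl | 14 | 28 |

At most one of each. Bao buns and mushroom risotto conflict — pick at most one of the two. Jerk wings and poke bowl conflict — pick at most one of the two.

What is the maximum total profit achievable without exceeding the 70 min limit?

760

A density-first pass picks jerk wings + veggie curry + pulled-pork sliders + grain bowl + bao buns — 733 at 61 min.
Replace jerk wings with loaded fries: the trade gains 27 net, giving 760 at 68 min.
Next best is jerk wings + veggie curry + pulled-pork sliders + grain bowl + bao buns at 733 (61 min) — short by 27.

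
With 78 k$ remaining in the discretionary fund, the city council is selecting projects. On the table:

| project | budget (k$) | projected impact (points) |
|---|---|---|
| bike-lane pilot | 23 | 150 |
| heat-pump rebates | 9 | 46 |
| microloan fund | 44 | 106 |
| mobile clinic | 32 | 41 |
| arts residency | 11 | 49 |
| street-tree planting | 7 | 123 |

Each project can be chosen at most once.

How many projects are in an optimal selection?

3

The maximum projected impact within 78 k$ is 379.
bike-lane pilot + microloan fund + street-tree planting hits 379 at 74 k$.
Every optimal selection uses 3 projects.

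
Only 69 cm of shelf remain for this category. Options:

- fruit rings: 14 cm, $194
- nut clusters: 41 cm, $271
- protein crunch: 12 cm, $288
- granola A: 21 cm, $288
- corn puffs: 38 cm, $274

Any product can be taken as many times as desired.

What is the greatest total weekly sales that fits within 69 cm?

1440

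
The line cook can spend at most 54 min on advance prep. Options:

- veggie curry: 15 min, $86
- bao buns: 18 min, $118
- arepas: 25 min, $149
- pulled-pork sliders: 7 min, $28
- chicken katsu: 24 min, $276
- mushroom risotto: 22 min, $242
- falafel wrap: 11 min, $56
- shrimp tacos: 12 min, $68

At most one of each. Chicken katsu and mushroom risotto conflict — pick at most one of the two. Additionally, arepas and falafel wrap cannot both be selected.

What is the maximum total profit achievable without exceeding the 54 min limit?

462

Density check — chicken katsu 11.50, mushroom risotto 11.00, bao buns 6.56, arepas 5.96 are the best per min.
Best packing: bao buns + chicken katsu + shrimp tacos — 54 min, 462 total.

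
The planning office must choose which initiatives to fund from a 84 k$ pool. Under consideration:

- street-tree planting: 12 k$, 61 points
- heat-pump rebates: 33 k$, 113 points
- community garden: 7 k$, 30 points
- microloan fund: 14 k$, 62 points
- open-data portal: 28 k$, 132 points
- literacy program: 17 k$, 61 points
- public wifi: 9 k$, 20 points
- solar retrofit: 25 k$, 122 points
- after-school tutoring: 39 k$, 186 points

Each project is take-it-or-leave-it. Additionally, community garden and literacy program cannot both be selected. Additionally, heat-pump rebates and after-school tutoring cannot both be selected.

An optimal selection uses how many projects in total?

4

The maximum projected impact within 84 k$ is 399.
One optimal bundle: street-tree planting + community garden + solar retrofit + after-school tutoring (83 k$).
All optima have 4 projects.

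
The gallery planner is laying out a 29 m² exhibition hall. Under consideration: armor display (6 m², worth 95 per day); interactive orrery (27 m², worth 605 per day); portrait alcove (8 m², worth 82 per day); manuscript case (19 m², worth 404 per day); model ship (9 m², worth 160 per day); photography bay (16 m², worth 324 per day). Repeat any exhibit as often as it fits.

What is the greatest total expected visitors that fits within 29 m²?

By expected visitors per m²: interactive orrery 22.41, manuscript case 21.26, photography bay 20.25, model ship 17.78 lead.
Best packing: interactive orrery — 27 m², 605 total.
No other feasible combination exceeds 605.

605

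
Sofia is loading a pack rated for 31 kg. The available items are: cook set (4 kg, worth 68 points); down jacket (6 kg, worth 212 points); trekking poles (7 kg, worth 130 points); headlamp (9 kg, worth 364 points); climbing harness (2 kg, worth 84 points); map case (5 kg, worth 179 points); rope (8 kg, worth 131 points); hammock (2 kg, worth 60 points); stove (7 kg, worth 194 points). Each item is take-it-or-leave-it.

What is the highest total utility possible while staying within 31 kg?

1093

Best packing: down jacket + headlamp + climbing harness + map case + hammock + stove — 31 kg, 1093 total.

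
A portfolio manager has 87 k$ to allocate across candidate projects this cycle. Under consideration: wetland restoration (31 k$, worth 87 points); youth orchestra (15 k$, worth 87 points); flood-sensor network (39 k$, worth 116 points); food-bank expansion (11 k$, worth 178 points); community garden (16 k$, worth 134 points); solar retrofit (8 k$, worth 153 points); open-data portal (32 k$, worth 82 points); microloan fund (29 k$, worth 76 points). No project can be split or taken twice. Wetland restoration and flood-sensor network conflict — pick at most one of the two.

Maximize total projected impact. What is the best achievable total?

639

Best packing: wetland restoration + youth orchestra + food-bank expansion + community garden + solar retrofit — 81 k$, 639 total.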